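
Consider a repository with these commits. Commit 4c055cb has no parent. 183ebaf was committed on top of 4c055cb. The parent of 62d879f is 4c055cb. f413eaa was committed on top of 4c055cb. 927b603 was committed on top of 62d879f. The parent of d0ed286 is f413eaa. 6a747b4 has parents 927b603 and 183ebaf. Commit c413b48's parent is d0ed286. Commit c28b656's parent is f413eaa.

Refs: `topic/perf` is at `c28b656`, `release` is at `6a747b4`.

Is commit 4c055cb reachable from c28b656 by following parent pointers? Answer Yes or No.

Yes

Ancestors of c28b656 (commits reachable by following parents): {4c055cb, c28b656, f413eaa}.
4c055cb is in that set, so it is an ancestor of c28b656.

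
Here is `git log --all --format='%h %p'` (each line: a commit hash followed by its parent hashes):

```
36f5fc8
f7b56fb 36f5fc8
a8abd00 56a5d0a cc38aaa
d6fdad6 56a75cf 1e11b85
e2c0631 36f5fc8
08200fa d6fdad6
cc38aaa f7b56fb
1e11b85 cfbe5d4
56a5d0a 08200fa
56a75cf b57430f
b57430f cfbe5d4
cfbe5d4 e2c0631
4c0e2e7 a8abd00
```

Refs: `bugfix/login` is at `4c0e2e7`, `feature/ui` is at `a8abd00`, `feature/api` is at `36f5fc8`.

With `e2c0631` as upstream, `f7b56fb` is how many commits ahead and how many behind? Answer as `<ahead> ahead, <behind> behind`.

Reachable from f7b56fb: {36f5fc8, f7b56fb}.
Reachable from e2c0631: {36f5fc8, e2c0631}.
Only in f7b56fb's history (ahead): {f7b56fb} — 1.
Only in e2c0631's history (behind): {e2c0631} — 1.

1 ahead, 1 behind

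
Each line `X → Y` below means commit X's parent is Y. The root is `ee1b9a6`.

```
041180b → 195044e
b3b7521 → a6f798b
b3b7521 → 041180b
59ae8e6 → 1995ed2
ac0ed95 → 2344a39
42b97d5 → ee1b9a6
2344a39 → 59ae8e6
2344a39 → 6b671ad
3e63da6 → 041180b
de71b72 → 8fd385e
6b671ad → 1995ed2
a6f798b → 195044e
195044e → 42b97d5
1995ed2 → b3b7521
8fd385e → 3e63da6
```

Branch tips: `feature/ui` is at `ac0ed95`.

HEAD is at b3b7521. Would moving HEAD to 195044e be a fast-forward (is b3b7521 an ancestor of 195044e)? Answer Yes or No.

A fast-forward from b3b7521 to 195044e is possible iff b3b7521 is an ancestor of 195044e.
Ancestors of 195044e: {195044e, 42b97d5, ee1b9a6}.
b3b7521 is not among them, so fast-forward is not possible.

No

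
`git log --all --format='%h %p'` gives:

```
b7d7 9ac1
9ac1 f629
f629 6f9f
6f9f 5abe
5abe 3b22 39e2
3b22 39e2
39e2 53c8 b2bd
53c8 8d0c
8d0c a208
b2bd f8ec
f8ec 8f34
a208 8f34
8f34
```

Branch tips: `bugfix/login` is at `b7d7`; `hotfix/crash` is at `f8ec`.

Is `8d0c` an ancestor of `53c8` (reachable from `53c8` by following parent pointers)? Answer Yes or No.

Ancestors of 53c8 (commits reachable by following parents): {53c8, 8d0c, 8f34, a208}.
8d0c is in that set, so it is an ancestor of 53c8.

Yes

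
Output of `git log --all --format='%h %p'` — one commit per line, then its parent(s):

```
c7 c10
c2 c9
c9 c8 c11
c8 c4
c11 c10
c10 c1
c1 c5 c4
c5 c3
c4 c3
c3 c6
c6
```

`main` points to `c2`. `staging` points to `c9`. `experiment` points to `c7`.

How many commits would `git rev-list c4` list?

Walking parent pointers from c4: reachable set = {c3, c4, c6}.
That is 3 commits.

3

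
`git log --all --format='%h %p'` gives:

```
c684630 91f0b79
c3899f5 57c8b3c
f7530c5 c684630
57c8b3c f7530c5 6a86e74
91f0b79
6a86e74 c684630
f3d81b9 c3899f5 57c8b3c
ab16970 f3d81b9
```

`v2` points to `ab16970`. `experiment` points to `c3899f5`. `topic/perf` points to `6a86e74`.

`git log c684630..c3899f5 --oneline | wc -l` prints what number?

4

Reachable from c3899f5: {57c8b3c, 6a86e74, 91f0b79, c3899f5, c684630, f7530c5}.
Reachable from c684630: {91f0b79, c684630}.
In c3899f5's history but not c684630's: {57c8b3c, 6a86e74, c3899f5, f7530c5} — 4 commits.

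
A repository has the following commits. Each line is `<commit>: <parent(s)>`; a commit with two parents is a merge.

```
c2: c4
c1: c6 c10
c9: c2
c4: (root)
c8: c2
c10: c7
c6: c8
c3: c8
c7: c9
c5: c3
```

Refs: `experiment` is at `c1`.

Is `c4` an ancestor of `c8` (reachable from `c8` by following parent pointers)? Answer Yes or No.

Ancestors of c8 (commits reachable by following parents): {c2, c4, c8}.
c4 is in that set, so it is an ancestor of c8.

Yes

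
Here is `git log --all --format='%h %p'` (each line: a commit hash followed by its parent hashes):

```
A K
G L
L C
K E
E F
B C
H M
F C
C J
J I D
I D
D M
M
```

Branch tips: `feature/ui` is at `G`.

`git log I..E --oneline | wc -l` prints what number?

Reachable from E: {C, D, E, F, I, J, M}.
Reachable from I: {D, I, M}.
In E's history but not I's: {C, E, F, J} — 4 commits.

4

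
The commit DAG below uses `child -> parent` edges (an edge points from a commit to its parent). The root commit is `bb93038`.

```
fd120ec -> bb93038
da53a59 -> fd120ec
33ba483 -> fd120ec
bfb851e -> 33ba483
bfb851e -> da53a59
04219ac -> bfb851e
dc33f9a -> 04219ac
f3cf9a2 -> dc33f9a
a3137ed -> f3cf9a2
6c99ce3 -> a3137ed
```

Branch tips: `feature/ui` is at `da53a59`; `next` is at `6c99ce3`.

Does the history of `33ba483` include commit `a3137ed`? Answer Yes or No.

No

Ancestors of 33ba483: {33ba483, bb93038, fd120ec}.
a3137ed is not in that set, so it is not an ancestor of 33ba483.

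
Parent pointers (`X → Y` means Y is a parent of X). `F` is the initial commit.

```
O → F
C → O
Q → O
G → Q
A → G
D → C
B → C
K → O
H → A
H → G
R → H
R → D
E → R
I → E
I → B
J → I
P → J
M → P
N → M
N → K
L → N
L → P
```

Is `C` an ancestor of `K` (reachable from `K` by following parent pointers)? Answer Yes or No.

No

Ancestors of K: {F, K, O}.
C is not in that set, so it is not an ancestor of K.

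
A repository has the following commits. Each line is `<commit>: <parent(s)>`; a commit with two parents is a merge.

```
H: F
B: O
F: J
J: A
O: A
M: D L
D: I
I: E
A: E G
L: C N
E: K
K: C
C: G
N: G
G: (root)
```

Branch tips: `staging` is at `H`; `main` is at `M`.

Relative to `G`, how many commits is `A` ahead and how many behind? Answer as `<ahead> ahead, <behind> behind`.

Reachable from A: {A, C, E, G, K}.
Reachable from G: {G}.
Only in A's history (ahead): {A, C, E, K} — 4.
Only in G's history (behind): {} — 0.

4 ahead, 0 behind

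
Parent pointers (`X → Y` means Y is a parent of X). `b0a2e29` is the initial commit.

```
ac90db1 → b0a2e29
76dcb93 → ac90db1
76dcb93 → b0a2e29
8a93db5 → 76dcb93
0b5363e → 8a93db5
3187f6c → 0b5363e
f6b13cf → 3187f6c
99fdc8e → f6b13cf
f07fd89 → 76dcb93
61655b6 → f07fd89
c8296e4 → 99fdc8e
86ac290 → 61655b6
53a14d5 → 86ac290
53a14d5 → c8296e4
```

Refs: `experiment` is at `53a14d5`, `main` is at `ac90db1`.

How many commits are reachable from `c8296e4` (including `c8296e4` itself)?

9

Walking parent pointers from c8296e4: reachable set = {0b5363e, 3187f6c, 76dcb93, 8a93db5, 99fdc8e, ac90db1, b0a2e29, c8296e4, f6b13cf}.
That is 9 commits.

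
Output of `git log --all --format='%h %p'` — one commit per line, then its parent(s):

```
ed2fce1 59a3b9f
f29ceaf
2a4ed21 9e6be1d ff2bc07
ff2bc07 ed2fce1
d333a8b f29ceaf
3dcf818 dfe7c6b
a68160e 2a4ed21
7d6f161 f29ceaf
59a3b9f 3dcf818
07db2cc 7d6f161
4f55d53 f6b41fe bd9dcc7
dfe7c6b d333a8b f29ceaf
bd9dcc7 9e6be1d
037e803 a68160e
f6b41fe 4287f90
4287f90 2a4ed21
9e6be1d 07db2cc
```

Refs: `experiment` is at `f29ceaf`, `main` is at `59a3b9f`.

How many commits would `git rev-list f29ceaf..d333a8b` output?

1

Reachable from d333a8b: {d333a8b, f29ceaf}.
Reachable from f29ceaf: {f29ceaf}.
In d333a8b's history but not f29ceaf's: {d333a8b} — 1 commit.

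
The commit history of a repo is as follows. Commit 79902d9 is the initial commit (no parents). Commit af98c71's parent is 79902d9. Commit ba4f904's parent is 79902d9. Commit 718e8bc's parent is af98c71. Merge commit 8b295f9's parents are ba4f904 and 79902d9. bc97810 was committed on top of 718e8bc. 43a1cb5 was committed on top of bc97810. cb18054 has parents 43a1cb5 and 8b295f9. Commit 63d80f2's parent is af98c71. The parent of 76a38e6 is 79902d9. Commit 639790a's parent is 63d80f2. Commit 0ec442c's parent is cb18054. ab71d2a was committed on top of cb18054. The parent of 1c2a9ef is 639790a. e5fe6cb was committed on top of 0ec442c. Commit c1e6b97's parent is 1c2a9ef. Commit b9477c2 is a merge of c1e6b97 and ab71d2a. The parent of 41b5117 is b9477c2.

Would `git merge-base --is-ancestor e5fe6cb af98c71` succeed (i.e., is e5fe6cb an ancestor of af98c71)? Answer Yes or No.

No

Ancestors of af98c71: {79902d9, af98c71}.
e5fe6cb is not in that set, so it is not an ancestor of af98c71.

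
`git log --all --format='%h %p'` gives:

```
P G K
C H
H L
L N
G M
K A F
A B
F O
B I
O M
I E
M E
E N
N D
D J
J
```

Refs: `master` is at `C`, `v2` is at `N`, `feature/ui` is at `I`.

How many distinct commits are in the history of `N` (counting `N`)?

3

Walking parent pointers from N: reachable set = {D, J, N}.
That is 3 commits.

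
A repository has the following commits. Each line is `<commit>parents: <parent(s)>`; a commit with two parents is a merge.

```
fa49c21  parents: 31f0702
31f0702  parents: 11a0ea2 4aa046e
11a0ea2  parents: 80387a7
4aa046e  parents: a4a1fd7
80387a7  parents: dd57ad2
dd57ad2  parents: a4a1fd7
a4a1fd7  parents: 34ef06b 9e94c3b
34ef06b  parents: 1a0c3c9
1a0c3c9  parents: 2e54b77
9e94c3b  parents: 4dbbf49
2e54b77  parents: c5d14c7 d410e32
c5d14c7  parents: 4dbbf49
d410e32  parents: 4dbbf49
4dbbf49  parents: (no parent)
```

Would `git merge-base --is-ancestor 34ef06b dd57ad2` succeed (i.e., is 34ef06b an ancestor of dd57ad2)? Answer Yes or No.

Ancestors of dd57ad2 (commits reachable by following parents): {1a0c3c9, 2e54b77, 34ef06b, 4dbbf49, 9e94c3b, a4a1fd7, c5d14c7, d410e32, dd57ad2}.
34ef06b is in that set, so it is an ancestor of dd57ad2.

Yes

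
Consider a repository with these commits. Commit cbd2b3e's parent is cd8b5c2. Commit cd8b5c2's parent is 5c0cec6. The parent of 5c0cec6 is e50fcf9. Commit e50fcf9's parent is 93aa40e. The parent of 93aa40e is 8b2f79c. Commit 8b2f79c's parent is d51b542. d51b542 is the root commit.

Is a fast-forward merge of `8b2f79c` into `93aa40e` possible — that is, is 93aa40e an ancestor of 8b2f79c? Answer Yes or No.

No

A fast-forward from 93aa40e to 8b2f79c is possible iff 93aa40e is an ancestor of 8b2f79c.
Ancestors of 8b2f79c: {8b2f79c, d51b542}.
93aa40e is not among them, so fast-forward is not possible.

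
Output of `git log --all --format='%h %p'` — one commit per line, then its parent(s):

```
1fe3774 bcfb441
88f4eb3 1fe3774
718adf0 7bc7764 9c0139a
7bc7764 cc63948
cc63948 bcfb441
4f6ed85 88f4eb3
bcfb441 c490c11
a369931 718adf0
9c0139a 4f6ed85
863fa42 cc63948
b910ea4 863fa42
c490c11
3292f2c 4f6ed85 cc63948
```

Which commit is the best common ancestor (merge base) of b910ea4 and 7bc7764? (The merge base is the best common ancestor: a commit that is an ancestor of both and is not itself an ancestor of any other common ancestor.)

cc63948

Ancestors of b910ea4: {863fa42, b910ea4, bcfb441, c490c11, cc63948}.
Ancestors of 7bc7764: {7bc7764, bcfb441, c490c11, cc63948}.
Common ancestors: {bcfb441, c490c11, cc63948}.
Among these, cc63948 is not an ancestor of any other common ancestor — it is the merge base.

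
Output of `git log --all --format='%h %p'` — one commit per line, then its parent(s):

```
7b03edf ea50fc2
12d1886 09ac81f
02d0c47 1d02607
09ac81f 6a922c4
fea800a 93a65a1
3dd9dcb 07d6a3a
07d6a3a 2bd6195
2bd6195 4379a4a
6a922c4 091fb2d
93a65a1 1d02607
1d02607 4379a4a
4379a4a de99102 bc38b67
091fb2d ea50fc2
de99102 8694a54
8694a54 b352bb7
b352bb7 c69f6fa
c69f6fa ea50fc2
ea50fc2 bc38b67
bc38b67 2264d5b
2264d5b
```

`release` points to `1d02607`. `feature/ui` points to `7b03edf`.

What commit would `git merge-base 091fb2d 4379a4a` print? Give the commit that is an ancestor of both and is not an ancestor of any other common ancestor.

Ancestors of 091fb2d: {091fb2d, 2264d5b, bc38b67, ea50fc2}.
Ancestors of 4379a4a: {2264d5b, 4379a4a, 8694a54, b352bb7, bc38b67, c69f6fa, de99102, ea50fc2}.
Common ancestors: {2264d5b, bc38b67, ea50fc2}.
Among these, ea50fc2 is not an ancestor of any other common ancestor — it is the merge base.

ea50fc2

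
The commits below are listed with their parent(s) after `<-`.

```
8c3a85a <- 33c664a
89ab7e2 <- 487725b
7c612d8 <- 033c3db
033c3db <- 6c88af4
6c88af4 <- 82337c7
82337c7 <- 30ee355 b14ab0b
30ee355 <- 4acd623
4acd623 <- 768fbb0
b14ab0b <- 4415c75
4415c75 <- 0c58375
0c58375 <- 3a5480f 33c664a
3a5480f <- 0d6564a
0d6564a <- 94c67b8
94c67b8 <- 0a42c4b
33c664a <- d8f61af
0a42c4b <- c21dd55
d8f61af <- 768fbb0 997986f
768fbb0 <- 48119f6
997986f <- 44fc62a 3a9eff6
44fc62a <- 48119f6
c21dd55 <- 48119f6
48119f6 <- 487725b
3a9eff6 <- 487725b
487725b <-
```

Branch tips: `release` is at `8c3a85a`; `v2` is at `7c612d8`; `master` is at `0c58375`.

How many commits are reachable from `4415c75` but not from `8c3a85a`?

Reachable from 4415c75: {0a42c4b, 0c58375, 0d6564a, 33c664a, 3a5480f, 3a9eff6, 4415c75, 44fc62a, 48119f6, 487725b, 768fbb0, 94c67b8, 997986f, c21dd55, d8f61af}.
Reachable from 8c3a85a: {33c664a, 3a9eff6, 44fc62a, 48119f6, 487725b, 768fbb0, 8c3a85a, 997986f, d8f61af}.
In 4415c75's history but not 8c3a85a's: {0a42c4b, 0c58375, 0d6564a, 3a5480f, 4415c75, 94c67b8, c21dd55} — 7 commits.

7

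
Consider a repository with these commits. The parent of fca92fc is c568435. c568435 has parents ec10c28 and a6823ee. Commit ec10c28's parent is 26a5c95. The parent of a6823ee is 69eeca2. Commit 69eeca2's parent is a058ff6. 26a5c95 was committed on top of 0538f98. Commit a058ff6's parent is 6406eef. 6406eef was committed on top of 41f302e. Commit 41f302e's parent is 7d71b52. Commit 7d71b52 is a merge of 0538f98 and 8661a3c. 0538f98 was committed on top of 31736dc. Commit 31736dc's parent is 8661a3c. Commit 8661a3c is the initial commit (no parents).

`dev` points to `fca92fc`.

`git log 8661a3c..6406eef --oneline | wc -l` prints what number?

5

Reachable from 6406eef: {0538f98, 31736dc, 41f302e, 6406eef, 7d71b52, 8661a3c}.
Reachable from 8661a3c: {8661a3c}.
In 6406eef's history but not 8661a3c's: {0538f98, 31736dc, 41f302e, 6406eef, 7d71b52} — 5 commits.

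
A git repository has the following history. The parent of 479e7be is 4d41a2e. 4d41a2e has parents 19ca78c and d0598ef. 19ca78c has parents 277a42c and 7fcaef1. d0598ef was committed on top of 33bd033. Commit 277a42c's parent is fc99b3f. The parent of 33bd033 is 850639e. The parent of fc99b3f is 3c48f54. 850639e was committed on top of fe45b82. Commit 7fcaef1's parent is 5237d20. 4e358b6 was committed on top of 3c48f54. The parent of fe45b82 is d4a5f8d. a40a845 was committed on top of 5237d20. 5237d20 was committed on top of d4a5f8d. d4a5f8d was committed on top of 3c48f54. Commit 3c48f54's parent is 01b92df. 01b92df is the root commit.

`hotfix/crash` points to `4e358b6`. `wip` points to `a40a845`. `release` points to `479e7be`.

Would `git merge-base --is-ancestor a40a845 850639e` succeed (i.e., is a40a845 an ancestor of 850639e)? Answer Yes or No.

No

Ancestors of 850639e: {01b92df, 3c48f54, 850639e, d4a5f8d, fe45b82}.
a40a845 is not in that set, so it is not an ancestor of 850639e.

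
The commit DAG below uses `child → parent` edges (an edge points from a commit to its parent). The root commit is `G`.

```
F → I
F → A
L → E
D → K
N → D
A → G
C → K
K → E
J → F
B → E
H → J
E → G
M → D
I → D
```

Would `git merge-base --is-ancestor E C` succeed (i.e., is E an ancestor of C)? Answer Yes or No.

Ancestors of C (commits reachable by following parents): {C, E, G, K}.
E is in that set, so it is an ancestor of C.

Yes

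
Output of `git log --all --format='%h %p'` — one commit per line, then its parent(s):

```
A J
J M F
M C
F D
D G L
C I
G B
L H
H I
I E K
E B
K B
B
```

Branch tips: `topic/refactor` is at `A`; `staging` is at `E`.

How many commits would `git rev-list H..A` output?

Reachable from A: {A, B, C, D, E, F, G, H, I, J, K, L, M}.
Reachable from H: {B, E, H, I, K}.
In A's history but not H's: {A, C, D, F, G, J, L, M} — 8 commits.

8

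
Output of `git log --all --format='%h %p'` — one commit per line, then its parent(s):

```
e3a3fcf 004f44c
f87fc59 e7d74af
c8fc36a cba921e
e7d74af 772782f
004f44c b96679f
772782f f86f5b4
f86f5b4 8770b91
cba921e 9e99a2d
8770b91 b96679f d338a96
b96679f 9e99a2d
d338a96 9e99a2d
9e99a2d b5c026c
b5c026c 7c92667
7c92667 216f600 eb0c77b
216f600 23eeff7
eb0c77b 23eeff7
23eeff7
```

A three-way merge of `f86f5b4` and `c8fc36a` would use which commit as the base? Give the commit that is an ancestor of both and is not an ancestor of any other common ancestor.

Ancestors of f86f5b4: {216f600, 23eeff7, 7c92667, 8770b91, 9e99a2d, b5c026c, b96679f, d338a96, eb0c77b, f86f5b4}.
Ancestors of c8fc36a: {216f600, 23eeff7, 7c92667, 9e99a2d, b5c026c, c8fc36a, cba921e, eb0c77b}.
Common ancestors: {216f600, 23eeff7, 7c92667, 9e99a2d, b5c026c, eb0c77b}.
Among these, 9e99a2d is not an ancestor of any other common ancestor — it is the merge base.

9e99a2d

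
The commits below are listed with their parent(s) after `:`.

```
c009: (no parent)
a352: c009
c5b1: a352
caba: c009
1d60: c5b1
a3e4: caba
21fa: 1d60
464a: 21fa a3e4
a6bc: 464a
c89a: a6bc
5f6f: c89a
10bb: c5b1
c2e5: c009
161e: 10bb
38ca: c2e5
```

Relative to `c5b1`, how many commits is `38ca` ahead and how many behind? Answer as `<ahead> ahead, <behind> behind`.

2 ahead, 2 behind

Reachable from 38ca: {38ca, c009, c2e5}.
Reachable from c5b1: {a352, c009, c5b1}.
Only in 38ca's history (ahead): {38ca, c2e5} — 2.
Only in c5b1's history (behind): {a352, c5b1} — 2.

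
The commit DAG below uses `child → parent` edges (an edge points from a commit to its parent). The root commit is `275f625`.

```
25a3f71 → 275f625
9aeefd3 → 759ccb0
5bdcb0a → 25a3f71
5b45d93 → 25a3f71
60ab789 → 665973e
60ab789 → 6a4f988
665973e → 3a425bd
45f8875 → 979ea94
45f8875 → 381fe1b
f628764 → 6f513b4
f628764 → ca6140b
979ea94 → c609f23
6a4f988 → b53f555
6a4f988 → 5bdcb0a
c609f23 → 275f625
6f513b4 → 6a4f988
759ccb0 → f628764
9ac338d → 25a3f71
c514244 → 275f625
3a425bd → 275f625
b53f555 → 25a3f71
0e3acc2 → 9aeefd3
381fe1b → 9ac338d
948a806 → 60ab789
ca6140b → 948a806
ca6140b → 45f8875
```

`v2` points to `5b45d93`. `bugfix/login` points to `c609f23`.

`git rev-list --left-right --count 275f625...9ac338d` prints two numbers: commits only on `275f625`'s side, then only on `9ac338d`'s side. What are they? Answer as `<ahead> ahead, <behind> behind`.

0 ahead, 2 behind

Reachable from 275f625: {275f625}.
Reachable from 9ac338d: {25a3f71, 275f625, 9ac338d}.
Only in 275f625's history (ahead): {} — 0.
Only in 9ac338d's history (behind): {25a3f71, 9ac338d} — 2.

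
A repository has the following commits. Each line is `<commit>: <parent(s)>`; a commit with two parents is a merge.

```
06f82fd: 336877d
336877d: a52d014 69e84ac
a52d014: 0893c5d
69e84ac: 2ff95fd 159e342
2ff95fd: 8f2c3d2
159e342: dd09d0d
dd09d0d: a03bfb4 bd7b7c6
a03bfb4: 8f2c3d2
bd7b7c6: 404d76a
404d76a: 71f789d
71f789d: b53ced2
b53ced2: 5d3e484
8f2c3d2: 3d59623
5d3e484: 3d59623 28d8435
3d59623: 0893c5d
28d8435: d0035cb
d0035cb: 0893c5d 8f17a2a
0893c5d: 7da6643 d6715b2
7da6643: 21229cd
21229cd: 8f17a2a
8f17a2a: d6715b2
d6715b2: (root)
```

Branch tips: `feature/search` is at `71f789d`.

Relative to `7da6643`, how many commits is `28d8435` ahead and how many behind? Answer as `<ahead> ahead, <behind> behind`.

Reachable from 28d8435: {0893c5d, 21229cd, 28d8435, 7da6643, 8f17a2a, d0035cb, d6715b2}.
Reachable from 7da6643: {21229cd, 7da6643, 8f17a2a, d6715b2}.
Only in 28d8435's history (ahead): {0893c5d, 28d8435, d0035cb} — 3.
Only in 7da6643's history (behind): {} — 0.

3 ahead, 0 behind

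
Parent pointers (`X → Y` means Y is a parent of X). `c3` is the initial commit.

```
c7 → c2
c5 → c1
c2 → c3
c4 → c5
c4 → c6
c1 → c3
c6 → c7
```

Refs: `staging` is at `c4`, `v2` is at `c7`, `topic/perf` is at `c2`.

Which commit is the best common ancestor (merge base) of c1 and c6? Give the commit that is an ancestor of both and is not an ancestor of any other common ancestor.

c3

Ancestors of c1: {c1, c3}.
Ancestors of c6: {c2, c3, c6, c7}.
Common ancestors: {c3}.
The only common ancestor is c3, so it is the merge base.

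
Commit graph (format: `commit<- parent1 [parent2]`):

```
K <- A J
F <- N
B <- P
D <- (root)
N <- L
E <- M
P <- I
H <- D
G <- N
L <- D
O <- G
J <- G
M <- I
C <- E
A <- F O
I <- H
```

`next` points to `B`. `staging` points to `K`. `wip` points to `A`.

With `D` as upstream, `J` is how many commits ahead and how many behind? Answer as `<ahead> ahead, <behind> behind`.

4 ahead, 0 behind

Reachable from J: {D, G, J, L, N}.
Reachable from D: {D}.
Only in J's history (ahead): {G, J, L, N} — 4.
Only in D's history (behind): {} — 0.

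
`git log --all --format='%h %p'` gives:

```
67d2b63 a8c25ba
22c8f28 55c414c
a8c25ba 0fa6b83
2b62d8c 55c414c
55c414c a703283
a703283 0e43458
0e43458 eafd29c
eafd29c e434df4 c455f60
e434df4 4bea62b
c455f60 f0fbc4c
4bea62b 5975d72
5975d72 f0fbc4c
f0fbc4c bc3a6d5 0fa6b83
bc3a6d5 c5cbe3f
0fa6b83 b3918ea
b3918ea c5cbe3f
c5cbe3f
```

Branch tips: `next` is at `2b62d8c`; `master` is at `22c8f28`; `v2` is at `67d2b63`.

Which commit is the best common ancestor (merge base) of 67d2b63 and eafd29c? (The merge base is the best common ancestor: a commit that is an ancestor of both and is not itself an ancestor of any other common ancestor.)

0fa6b83

Ancestors of 67d2b63: {0fa6b83, 67d2b63, a8c25ba, b3918ea, c5cbe3f}.
Ancestors of eafd29c: {0fa6b83, 4bea62b, 5975d72, b3918ea, bc3a6d5, c455f60, c5cbe3f, e434df4, eafd29c, f0fbc4c}.
Common ancestors: {0fa6b83, b3918ea, c5cbe3f}.
Among these, 0fa6b83 is not an ancestor of any other common ancestor — it is the merge base.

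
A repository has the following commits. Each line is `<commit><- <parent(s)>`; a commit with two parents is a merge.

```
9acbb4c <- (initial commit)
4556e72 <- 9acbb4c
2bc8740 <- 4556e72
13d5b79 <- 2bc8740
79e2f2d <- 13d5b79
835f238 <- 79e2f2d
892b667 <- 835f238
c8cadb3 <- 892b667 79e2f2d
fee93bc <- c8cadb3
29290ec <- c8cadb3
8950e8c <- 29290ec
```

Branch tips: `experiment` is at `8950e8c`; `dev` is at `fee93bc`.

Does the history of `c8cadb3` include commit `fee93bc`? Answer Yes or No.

Ancestors of c8cadb3: {13d5b79, 2bc8740, 4556e72, 79e2f2d, 835f238, 892b667, 9acbb4c, c8cadb3}.
fee93bc is not in that set, so it is not an ancestor of c8cadb3.

No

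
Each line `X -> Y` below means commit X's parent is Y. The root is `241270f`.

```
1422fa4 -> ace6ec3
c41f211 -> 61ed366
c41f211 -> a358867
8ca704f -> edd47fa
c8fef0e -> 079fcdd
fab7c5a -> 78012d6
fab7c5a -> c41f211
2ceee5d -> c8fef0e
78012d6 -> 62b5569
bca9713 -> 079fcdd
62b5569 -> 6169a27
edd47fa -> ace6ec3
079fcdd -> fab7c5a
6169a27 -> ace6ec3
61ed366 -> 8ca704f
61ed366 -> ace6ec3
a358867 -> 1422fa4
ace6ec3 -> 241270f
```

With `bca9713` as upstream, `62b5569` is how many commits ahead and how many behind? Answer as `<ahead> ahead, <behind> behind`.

0 ahead, 10 behind

Reachable from 62b5569: {241270f, 6169a27, 62b5569, ace6ec3}.
Reachable from bca9713: {079fcdd, 1422fa4, 241270f, 6169a27, 61ed366, 62b5569, 78012d6, 8ca704f, a358867, ace6ec3, bca9713, c41f211, edd47fa, fab7c5a}.
Only in 62b5569's history (ahead): {} — 0.
Only in bca9713's history (behind): {079fcdd, 1422fa4, 61ed366, 78012d6, 8ca704f, a358867, bca9713, c41f211, edd47fa, fab7c5a} — 10.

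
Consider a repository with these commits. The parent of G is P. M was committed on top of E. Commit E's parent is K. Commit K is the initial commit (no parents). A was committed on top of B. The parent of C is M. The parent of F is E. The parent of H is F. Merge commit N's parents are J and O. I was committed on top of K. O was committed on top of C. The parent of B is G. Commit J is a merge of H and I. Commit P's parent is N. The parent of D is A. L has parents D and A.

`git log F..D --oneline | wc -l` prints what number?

Reachable from D: {A, B, C, D, E, F, G, H, I, J, K, M, N, O, P}.
Reachable from F: {E, F, K}.
In D's history but not F's: {A, B, C, D, G, H, I, J, M, N, O, P} — 12 commits.

12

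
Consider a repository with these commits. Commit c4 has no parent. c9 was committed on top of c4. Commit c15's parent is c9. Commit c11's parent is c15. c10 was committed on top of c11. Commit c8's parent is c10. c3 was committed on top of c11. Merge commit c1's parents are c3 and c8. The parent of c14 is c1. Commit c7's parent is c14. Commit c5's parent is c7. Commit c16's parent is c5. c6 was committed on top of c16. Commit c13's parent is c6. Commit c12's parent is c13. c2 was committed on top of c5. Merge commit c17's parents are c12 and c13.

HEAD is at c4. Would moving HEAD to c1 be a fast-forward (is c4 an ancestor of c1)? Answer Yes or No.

A fast-forward from c4 to c1 is possible iff c4 is an ancestor of c1.
Ancestors of c1: {c1, c10, c11, c15, c3, c4, c8, c9}.
c4 is among them, so fast-forward is possible.

Yes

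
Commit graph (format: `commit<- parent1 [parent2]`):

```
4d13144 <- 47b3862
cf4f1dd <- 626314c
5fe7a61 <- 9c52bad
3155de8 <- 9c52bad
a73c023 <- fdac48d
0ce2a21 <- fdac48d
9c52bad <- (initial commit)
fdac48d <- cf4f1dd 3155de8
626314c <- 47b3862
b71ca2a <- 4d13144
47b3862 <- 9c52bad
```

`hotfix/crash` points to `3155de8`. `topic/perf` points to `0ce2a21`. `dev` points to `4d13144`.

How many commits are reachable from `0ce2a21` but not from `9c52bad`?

Reachable from 0ce2a21: {0ce2a21, 3155de8, 47b3862, 626314c, 9c52bad, cf4f1dd, fdac48d}.
Reachable from 9c52bad: {9c52bad}.
In 0ce2a21's history but not 9c52bad's: {0ce2a21, 3155de8, 47b3862, 626314c, cf4f1dd, fdac48d} — 6 commits.

6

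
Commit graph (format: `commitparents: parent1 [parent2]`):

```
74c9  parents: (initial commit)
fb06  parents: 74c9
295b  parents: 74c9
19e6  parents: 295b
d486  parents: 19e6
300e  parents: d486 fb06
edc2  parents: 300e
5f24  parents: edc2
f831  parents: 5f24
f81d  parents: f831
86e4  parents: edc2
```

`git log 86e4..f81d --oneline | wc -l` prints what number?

Reachable from f81d: {19e6, 295b, 300e, 5f24, 74c9, d486, edc2, f81d, f831, fb06}.
Reachable from 86e4: {19e6, 295b, 300e, 74c9, 86e4, d486, edc2, fb06}.
In f81d's history but not 86e4's: {5f24, f81d, f831} — 3 commits.

3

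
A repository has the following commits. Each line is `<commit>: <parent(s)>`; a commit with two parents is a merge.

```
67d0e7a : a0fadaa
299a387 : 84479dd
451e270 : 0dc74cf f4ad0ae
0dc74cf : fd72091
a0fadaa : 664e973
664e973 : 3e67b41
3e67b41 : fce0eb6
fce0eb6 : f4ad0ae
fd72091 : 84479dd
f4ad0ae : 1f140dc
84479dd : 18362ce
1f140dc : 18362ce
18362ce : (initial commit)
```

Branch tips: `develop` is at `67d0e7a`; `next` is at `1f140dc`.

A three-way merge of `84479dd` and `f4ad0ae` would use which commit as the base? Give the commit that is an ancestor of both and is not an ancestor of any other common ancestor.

Ancestors of 84479dd: {18362ce, 84479dd}.
Ancestors of f4ad0ae: {18362ce, 1f140dc, f4ad0ae}.
Common ancestors: {18362ce}.
The only common ancestor is 18362ce, so it is the merge base.

18362ce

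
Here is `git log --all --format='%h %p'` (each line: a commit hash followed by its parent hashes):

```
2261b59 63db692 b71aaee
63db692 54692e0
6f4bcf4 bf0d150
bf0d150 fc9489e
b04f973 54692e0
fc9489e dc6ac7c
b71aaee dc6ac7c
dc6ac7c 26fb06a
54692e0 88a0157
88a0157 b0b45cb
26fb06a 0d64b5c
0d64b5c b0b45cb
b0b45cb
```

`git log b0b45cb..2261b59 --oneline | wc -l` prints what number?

Reachable from 2261b59: {0d64b5c, 2261b59, 26fb06a, 54692e0, 63db692, 88a0157, b0b45cb, b71aaee, dc6ac7c}.
Reachable from b0b45cb: {b0b45cb}.
In 2261b59's history but not b0b45cb's: {0d64b5c, 2261b59, 26fb06a, 54692e0, 63db692, 88a0157, b71aaee, dc6ac7c} — 8 commits.

8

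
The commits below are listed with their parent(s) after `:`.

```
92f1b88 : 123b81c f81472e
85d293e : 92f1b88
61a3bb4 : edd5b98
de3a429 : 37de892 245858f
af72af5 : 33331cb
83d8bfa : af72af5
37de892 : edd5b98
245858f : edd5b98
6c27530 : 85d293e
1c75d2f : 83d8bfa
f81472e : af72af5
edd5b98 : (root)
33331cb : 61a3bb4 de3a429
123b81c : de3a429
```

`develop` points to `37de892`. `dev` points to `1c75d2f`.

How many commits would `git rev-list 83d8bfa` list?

Walking parent pointers from 83d8bfa: reachable set = {245858f, 33331cb, 37de892, 61a3bb4, 83d8bfa, af72af5, de3a429, edd5b98}.
That is 8 commits.

8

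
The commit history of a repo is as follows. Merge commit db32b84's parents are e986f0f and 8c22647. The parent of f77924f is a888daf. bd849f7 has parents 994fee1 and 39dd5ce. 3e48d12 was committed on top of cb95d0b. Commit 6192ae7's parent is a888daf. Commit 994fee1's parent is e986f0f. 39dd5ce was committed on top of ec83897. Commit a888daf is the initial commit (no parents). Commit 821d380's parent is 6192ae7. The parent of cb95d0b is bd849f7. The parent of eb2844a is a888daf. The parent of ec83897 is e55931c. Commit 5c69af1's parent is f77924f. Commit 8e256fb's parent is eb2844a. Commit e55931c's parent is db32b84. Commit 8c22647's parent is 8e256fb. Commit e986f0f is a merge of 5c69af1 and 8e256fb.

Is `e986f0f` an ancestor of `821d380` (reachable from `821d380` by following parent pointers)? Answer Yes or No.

Ancestors of 821d380: {6192ae7, 821d380, a888daf}.
e986f0f is not in that set, so it is not an ancestor of 821d380.

No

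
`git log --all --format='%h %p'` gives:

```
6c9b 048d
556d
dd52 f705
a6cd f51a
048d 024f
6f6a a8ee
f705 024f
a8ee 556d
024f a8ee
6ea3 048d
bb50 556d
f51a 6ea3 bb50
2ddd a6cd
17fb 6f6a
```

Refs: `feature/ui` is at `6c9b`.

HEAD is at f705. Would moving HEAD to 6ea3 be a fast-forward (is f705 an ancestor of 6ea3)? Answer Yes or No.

No

A fast-forward from f705 to 6ea3 is possible iff f705 is an ancestor of 6ea3.
Ancestors of 6ea3: {024f, 048d, 556d, 6ea3, a8ee}.
f705 is not among them, so fast-forward is not possible.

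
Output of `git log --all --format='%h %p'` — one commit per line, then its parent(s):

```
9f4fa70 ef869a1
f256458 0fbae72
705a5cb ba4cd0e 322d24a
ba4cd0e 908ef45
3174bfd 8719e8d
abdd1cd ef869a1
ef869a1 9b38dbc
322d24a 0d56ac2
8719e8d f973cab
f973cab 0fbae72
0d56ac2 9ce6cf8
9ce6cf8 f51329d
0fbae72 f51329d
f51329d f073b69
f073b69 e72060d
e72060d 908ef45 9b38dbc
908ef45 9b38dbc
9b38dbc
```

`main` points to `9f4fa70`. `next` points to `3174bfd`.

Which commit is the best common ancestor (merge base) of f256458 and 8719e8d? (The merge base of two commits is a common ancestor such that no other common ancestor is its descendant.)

Ancestors of f256458: {0fbae72, 908ef45, 9b38dbc, e72060d, f073b69, f256458, f51329d}.
Ancestors of 8719e8d: {0fbae72, 8719e8d, 908ef45, 9b38dbc, e72060d, f073b69, f51329d, f973cab}.
Common ancestors: {0fbae72, 908ef45, 9b38dbc, e72060d, f073b69, f51329d}.
Among these, 0fbae72 is not an ancestor of any other common ancestor — it is the merge base.

0fbae72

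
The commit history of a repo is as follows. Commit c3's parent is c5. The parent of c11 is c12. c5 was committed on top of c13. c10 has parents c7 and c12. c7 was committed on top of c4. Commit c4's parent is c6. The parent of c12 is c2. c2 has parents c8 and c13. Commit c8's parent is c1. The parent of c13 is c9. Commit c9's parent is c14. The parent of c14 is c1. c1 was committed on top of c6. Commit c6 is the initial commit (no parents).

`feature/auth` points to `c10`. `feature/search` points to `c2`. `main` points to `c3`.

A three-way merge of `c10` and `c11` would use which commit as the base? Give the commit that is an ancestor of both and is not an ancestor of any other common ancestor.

c12

Ancestors of c10: {c1, c10, c12, c13, c14, c2, c4, c6, c7, c8, c9}.
Ancestors of c11: {c1, c11, c12, c13, c14, c2, c6, c8, c9}.
Common ancestors: {c1, c12, c13, c14, c2, c6, c8, c9}.
Among these, c12 is not an ancestor of any other common ancestor — it is the merge base.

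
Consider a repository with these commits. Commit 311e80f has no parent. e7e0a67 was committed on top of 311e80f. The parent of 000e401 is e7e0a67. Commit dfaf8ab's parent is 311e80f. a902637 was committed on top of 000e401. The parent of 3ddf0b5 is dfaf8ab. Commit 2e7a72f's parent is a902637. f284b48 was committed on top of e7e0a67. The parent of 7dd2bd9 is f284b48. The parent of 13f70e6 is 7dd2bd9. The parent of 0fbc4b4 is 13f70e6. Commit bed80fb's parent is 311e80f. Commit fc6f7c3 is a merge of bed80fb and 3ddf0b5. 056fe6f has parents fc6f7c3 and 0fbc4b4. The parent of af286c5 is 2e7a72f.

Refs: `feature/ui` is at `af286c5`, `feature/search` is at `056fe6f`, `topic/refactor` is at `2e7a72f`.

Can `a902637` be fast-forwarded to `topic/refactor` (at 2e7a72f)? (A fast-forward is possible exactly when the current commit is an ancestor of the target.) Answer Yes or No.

Yes

A fast-forward from a902637 to 2e7a72f is possible iff a902637 is an ancestor of 2e7a72f.
Ancestors of 2e7a72f: {000e401, 2e7a72f, 311e80f, a902637, e7e0a67}.
a902637 is among them, so fast-forward is possible.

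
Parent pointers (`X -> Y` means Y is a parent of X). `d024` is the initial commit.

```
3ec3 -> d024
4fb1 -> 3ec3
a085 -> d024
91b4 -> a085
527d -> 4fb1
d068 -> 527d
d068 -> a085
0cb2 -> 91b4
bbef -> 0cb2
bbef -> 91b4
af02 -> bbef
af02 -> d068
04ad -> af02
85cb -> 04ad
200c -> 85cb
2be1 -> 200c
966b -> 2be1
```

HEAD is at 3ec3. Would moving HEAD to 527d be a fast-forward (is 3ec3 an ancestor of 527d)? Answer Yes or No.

Yes

A fast-forward from 3ec3 to 527d is possible iff 3ec3 is an ancestor of 527d.
Ancestors of 527d: {3ec3, 4fb1, 527d, d024}.
3ec3 is among them, so fast-forward is possible.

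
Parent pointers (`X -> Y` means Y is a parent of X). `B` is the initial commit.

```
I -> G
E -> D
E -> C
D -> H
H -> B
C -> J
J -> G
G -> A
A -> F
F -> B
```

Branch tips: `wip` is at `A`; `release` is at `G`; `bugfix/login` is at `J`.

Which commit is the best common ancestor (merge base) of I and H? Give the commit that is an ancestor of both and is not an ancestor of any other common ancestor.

B

Ancestors of I: {A, B, F, G, I}.
Ancestors of H: {B, H}.
Common ancestors: {B}.
The only common ancestor is B, so it is the merge base.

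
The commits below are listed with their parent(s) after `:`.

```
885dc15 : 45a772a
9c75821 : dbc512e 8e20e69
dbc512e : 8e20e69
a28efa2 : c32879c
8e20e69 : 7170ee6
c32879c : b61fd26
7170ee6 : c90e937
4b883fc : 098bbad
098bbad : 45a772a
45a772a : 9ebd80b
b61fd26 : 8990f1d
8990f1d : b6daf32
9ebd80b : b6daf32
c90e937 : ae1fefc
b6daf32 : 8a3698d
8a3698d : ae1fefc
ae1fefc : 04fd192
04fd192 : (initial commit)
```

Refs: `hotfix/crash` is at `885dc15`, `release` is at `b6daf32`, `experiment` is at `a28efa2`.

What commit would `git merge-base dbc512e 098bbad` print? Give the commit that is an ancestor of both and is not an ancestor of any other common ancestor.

Ancestors of dbc512e: {04fd192, 7170ee6, 8e20e69, ae1fefc, c90e937, dbc512e}.
Ancestors of 098bbad: {04fd192, 098bbad, 45a772a, 8a3698d, 9ebd80b, ae1fefc, b6daf32}.
Common ancestors: {04fd192, ae1fefc}.
Among these, ae1fefc is not an ancestor of any other common ancestor — it is the merge base.

ae1fefc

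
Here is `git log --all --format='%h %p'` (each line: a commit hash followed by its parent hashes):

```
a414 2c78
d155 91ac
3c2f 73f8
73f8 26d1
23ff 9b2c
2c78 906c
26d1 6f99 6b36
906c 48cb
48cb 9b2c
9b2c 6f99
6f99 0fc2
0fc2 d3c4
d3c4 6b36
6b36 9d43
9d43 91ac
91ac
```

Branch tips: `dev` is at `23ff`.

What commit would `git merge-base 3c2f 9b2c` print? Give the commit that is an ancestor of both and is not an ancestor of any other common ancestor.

Ancestors of 3c2f: {0fc2, 26d1, 3c2f, 6b36, 6f99, 73f8, 91ac, 9d43, d3c4}.
Ancestors of 9b2c: {0fc2, 6b36, 6f99, 91ac, 9b2c, 9d43, d3c4}.
Common ancestors: {0fc2, 6b36, 6f99, 91ac, 9d43, d3c4}.
Among these, 6f99 is not an ancestor of any other common ancestor — it is the merge base.

6f99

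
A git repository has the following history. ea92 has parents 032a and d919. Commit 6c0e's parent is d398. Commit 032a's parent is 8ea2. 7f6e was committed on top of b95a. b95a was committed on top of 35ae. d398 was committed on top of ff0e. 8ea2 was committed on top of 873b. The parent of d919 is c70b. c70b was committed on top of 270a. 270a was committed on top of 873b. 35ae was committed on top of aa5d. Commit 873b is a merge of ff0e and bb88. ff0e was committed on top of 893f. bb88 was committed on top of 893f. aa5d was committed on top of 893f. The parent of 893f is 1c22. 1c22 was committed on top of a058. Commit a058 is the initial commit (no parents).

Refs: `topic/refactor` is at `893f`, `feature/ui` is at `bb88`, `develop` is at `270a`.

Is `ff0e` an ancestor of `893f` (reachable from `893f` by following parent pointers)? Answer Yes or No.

Ancestors of 893f: {1c22, 893f, a058}.
ff0e is not in that set, so it is not an ancestor of 893f.

No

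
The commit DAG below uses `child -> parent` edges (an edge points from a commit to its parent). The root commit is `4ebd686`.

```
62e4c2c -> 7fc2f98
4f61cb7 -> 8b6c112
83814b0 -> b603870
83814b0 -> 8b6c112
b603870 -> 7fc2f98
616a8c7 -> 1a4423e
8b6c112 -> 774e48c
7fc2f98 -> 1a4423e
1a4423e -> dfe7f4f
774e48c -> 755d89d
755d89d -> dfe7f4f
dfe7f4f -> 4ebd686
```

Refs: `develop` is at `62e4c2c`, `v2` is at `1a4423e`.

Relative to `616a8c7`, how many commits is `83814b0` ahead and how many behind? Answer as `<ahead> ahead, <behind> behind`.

Reachable from 83814b0: {1a4423e, 4ebd686, 755d89d, 774e48c, 7fc2f98, 83814b0, 8b6c112, b603870, dfe7f4f}.
Reachable from 616a8c7: {1a4423e, 4ebd686, 616a8c7, dfe7f4f}.
Only in 83814b0's history (ahead): {755d89d, 774e48c, 7fc2f98, 83814b0, 8b6c112, b603870} — 6.
Only in 616a8c7's history (behind): {616a8c7} — 1.

6 ahead, 1 behind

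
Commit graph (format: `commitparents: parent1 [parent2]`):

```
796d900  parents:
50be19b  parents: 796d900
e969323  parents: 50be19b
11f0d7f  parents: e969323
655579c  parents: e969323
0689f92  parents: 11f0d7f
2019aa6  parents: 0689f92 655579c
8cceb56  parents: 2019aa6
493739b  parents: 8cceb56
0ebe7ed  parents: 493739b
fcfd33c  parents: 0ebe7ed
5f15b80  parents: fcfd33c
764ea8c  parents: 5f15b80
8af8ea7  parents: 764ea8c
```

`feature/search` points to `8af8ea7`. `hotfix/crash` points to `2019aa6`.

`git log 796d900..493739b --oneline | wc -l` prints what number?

8

Reachable from 493739b: {0689f92, 11f0d7f, 2019aa6, 493739b, 50be19b, 655579c, 796d900, 8cceb56, e969323}.
Reachable from 796d900: {796d900}.
In 493739b's history but not 796d900's: {0689f92, 11f0d7f, 2019aa6, 493739b, 50be19b, 655579c, 8cceb56, e969323} — 8 commits.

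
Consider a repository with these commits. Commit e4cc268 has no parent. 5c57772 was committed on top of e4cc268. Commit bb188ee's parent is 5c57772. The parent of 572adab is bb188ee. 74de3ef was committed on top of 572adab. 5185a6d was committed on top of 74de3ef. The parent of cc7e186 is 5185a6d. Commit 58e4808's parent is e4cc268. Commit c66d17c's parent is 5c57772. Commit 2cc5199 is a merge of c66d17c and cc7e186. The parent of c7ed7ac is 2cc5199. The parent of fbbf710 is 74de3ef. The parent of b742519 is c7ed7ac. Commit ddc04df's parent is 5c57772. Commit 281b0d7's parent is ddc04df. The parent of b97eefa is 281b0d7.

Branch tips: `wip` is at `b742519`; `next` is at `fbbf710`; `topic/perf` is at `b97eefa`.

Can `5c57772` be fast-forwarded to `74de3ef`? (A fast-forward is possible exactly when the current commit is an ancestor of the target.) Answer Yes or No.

Yes

A fast-forward from 5c57772 to 74de3ef is possible iff 5c57772 is an ancestor of 74de3ef.
Ancestors of 74de3ef: {572adab, 5c57772, 74de3ef, bb188ee, e4cc268}.
5c57772 is among them, so fast-forward is possible.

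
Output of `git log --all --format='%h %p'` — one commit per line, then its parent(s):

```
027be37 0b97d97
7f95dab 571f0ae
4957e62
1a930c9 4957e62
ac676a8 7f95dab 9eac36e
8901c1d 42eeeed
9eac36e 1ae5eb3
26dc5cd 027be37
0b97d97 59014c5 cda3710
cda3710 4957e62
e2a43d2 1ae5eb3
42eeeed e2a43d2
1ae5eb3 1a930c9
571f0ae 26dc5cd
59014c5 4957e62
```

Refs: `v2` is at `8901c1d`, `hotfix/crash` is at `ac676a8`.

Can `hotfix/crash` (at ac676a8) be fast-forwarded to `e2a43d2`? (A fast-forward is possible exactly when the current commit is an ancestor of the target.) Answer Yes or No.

A fast-forward from ac676a8 to e2a43d2 is possible iff ac676a8 is an ancestor of e2a43d2.
Ancestors of e2a43d2: {1a930c9, 1ae5eb3, 4957e62, e2a43d2}.
ac676a8 is not among them, so fast-forward is not possible.

No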